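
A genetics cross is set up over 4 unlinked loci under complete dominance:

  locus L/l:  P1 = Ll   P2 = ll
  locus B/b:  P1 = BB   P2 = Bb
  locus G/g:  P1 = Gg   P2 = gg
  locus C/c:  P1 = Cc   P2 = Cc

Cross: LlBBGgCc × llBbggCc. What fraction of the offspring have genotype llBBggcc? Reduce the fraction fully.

LlBBGgCc gametes: LBGC×2, LBGc×2, LBgC×2, LBgc×2, lBGC×2, lBGc×2, lBgC×2, lBgc×2
llBbggCc gametes: lBgC×4, lBgc×4, lbgC×4, lbgc×4
LlBBGgCc×llBbggCc grid (16·16=256): LlBBGgCC=8 LlBBGgCc=16 LlBBGgcc=8 LlBBggCC=8 LlBBggCc=16 LlBBggcc=8 LlBbGgCC=8 LlBbGgCc=16 LlBbGgcc=8 LlBbggCC=8 LlBbggCc=16 LlBbggcc=8 llBBGgCC=8 llBBGgCc=16 llBBGgcc=8 llBBggCC=8 llBBggCc=16 llBBggcc=8 llBbGgCC=8 llBbGgCc=16 llBbGgcc=8 llBbggCC=8 llBbggCc=16 llBbggcc=8
llBBggcc hits 8/256; gcd=8; 8÷8/256÷8 = 1/32

P(llBBggcc) = 1/32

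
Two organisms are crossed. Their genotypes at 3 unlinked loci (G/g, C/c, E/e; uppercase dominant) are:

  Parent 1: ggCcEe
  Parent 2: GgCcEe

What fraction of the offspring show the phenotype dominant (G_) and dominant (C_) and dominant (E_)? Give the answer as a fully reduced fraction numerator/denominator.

ggCcEe gametes: gCE×2, gCe×2, gcE×2, gce×2
GgCcEe gametes: GCE×1, GCe×1, GcE×1, Gce×1, gCE×1, gCe×1, gcE×1, gce×1
ggCcEe×GgCcEe grid (8·8=64): GgCCEE=2 GgCCEe=4 GgCCee=2 GgCcEE=4 GgCcEe=8 GgCcee=4 GgccEE=2 GgccEe=4 Ggccee=2 ggCCEE=2 ggCCEe=4 ggCCee=2 ggCcEE=4 ggCcEe=8 ggCcee=4 ggccEE=2 ggccEe=4 ggccee=2
G_ C_ E_ hits 18/64; gcd=2; 18÷2/64÷2 = 9/32

P(G_ C_ E_) = 9/32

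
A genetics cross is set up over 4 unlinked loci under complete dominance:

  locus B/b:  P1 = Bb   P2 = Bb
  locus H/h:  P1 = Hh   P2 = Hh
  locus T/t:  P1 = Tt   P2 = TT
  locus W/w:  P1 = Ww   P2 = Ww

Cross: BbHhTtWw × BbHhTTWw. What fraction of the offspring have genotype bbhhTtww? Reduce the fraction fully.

P(bbhhTtww) = 1/128

BbHhTtWw gametes: BHTW×1, BHTw×1, BHtW×1, BHtw×1, BhTW×1, BhTw×1, BhtW×1, Bhtw×1, bHTW×1, bHTw×1, bHtW×1, bHtw×1, bhTW×1, bhTw×1, bhtW×1, bhtw×1
BbHhTTWw gametes: BHTW×2, BHTw×2, BhTW×2, BhTw×2, bHTW×2, bHTw×2, bhTW×2, bhTw×2
BbHhTtWw×BbHhTTWw grid (16·16=256): BBHHTTWW=2 BBHHTTWw=4 BBHHTTww=2 BBHHTtWW=2 BBHHTtWw=4 BBHHTtww=2 BBHhTTWW=4 BBHhTTWw=8 BBHhTTww=4 BBHhTtWW=4 BBHhTtWw=8 BBHhTtww=4 BBhhTTWW=2 BBhhTTWw=4 BBhhTTww=2 BBhhTtWW=2 BBhhTtWw=4 BBhhTtww=2 BbHHTTWW=4 BbHHTTWw=8 BbHHTTww=4 BbHHTtWW=4 BbHHTtWw=8 BbHHTtww=4 BbHhTTWW=8 BbHhTTWw=16 BbHhTTww=8 BbHhTtWW=8 BbHhTtWw=16 BbHhTtww=8 BbhhTTWW=4 BbhhTTWw=8 BbhhTTww=4 BbhhTtWW=4 BbhhTtWw=8 BbhhTtww=4 bbHHTTWW=2 bbHHTTWw=4 bbHHTTww=2 bbHHTtWW=2 bbHHTtWw=4 bbHHTtww=2 bbHhTTWW=4 bbHhTTWw=8 bbHhTTww=4 bbHhTtWW=4 bbHhTtWw=8 bbHhTtww=4 bbhhTTWW=2 bbhhTTWw=4 bbhhTTww=2 bbhhTtWW=2 bbhhTtWw=4 bbhhTtww=2
bbhhTtww hits 2/256; gcd=2; 2÷2/256÷2 = 1/128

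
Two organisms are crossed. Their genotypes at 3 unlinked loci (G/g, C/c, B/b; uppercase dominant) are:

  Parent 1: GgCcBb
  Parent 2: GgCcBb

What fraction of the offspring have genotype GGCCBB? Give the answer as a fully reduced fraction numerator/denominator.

P(GGCCBB) = 1/64

GgCcBb gametes: GCB×1, GCb×1, GcB×1, Gcb×1, gCB×1, gCb×1, gcB×1, gcb×1
GgCcBb gametes: GCB×1, GCb×1, GcB×1, Gcb×1, gCB×1, gCb×1, gcB×1, gcb×1
GgCcBb×GgCcBb grid (8·8=64): GGCCBB=1 GGCCBb=2 GGCCbb=1 GGCcBB=2 GGCcBb=4 GGCcbb=2 GGccBB=1 GGccBb=2 GGccbb=1 GgCCBB=2 GgCCBb=4 GgCCbb=2 GgCcBB=4 GgCcBb=8 GgCcbb=4 GgccBB=2 GgccBb=4 Ggccbb=2 ggCCBB=1 ggCCBb=2 ggCCbb=1 ggCcBB=2 ggCcBb=4 ggCcbb=2 ggccBB=1 ggccBb=2 ggccbb=1
GGCCBB hits 1/64; gcd=1; 1÷1/64÷1 = 1/64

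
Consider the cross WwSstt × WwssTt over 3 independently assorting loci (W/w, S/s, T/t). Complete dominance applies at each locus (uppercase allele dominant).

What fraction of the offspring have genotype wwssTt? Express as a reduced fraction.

P(wwssTt) = 1/16

WwSstt gametes: WSt×2, Wst×2, wSt×2, wst×2
WwssTt gametes: WsT×2, Wst×2, wsT×2, wst×2
WwSstt×WwssTt grid (8·8=64): WWSsTt=4 WWSstt=4 WWssTt=4 WWsstt=4 WwSsTt=8 WwSstt=8 WwssTt=8 Wwsstt=8 wwSsTt=4 wwSstt=4 wwssTt=4 wwsstt=4
wwssTt hits 4/64; gcd=4; 4÷4/64÷4 = 1/16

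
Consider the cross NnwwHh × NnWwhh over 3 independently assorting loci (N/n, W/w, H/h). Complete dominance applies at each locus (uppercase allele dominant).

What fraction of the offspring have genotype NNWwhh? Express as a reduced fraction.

NnwwHh gametes: NwH×2, Nwh×2, nwH×2, nwh×2
NnWwhh gametes: NWh×2, Nwh×2, nWh×2, nwh×2
NnwwHh×NnWwhh grid (8·8=64): NNWwHh=4 NNWwhh=4 NNwwHh=4 NNwwhh=4 NnWwHh=8 NnWwhh=8 NnwwHh=8 Nnwwhh=8 nnWwHh=4 nnWwhh=4 nnwwHh=4 nnwwhh=4
NNWwhh hits 4/64; gcd=4; 4÷4/64÷4 = 1/16

P(NNWwhh) = 1/16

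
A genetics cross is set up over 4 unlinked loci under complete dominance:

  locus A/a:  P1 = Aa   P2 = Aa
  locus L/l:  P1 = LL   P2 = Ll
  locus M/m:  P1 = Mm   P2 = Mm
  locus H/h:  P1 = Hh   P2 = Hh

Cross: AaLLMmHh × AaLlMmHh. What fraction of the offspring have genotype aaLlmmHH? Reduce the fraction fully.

AaLLMmHh gametes: ALMH×2, ALMh×2, ALmH×2, ALmh×2, aLMH×2, aLMh×2, aLmH×2, aLmh×2
AaLlMmHh gametes: ALMH×1, ALMh×1, ALmH×1, ALmh×1, AlMH×1, AlMh×1, AlmH×1, Almh×1, aLMH×1, aLMh×1, aLmH×1, aLmh×1, alMH×1, alMh×1, almH×1, almh×1
AaLLMmHh×AaLlMmHh grid (16·16=256): AALLMMHH=2 AALLMMHh=4 AALLMMhh=2 AALLMmHH=4 AALLMmHh=8 AALLMmhh=4 AALLmmHH=2 AALLmmHh=4 AALLmmhh=2 AALlMMHH=2 AALlMMHh=4 AALlMMhh=2 AALlMmHH=4 AALlMmHh=8 AALlMmhh=4 AALlmmHH=2 AALlmmHh=4 AALlmmhh=2 AaLLMMHH=4 AaLLMMHh=8 AaLLMMhh=4 AaLLMmHH=8 AaLLMmHh=16 AaLLMmhh=8 AaLLmmHH=4 AaLLmmHh=8 AaLLmmhh=4 AaLlMMHH=4 AaLlMMHh=8 AaLlMMhh=4 AaLlMmHH=8 AaLlMmHh=16 AaLlMmhh=8 AaLlmmHH=4 AaLlmmHh=8 AaLlmmhh=4 aaLLMMHH=2 aaLLMMHh=4 aaLLMMhh=2 aaLLMmHH=4 aaLLMmHh=8 aaLLMmhh=4 aaLLmmHH=2 aaLLmmHh=4 aaLLmmhh=2 aaLlMMHH=2 aaLlMMHh=4 aaLlMMhh=2 aaLlMmHH=4 aaLlMmHh=8 aaLlMmhh=4 aaLlmmHH=2 aaLlmmHh=4 aaLlmmhh=2
aaLlmmHH hits 2/256; gcd=2; 2÷2/256÷2 = 1/128

P(aaLlmmHH) = 1/128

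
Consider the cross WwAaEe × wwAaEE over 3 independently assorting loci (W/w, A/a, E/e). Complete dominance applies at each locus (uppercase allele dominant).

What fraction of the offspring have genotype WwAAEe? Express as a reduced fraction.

P(WwAAEe) = 1/16

WwAaEe gametes: WAE×1, WAe×1, WaE×1, Wae×1, wAE×1, wAe×1, waE×1, wae×1
wwAaEE gametes: wAE×4, waE×4
WwAaEe×wwAaEE grid (8·8=64): WwAAEE=4 WwAAEe=4 WwAaEE=8 WwAaEe=8 WwaaEE=4 WwaaEe=4 wwAAEE=4 wwAAEe=4 wwAaEE=8 wwAaEe=8 wwaaEE=4 wwaaEe=4
WwAAEe hits 4/64; gcd=4; 4÷4/64÷4 = 1/16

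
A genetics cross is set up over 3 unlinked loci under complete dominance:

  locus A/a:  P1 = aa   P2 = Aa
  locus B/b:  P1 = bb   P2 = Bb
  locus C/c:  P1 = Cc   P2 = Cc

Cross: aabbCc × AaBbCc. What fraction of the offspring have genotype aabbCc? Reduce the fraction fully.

aabbCc gametes: abC×4, abc×4
AaBbCc gametes: ABC×1, ABc×1, AbC×1, Abc×1, aBC×1, aBc×1, abC×1, abc×1
aabbCc×AaBbCc grid (8·8=64): AaBbCC=4 AaBbCc=8 AaBbcc=4 AabbCC=4 AabbCc=8 Aabbcc=4 aaBbCC=4 aaBbCc=8 aaBbcc=4 aabbCC=4 aabbCc=8 aabbcc=4
aabbCc hits 8/64; gcd=8; 8÷8/64÷8 = 1/8

P(aabbCc) = 1/8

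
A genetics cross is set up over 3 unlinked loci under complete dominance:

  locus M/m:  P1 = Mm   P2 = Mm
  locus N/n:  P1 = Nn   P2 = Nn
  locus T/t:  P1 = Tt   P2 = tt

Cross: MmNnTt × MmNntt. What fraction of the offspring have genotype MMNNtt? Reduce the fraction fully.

MmNnTt gametes: MNT×1, MNt×1, MnT×1, Mnt×1, mNT×1, mNt×1, mnT×1, mnt×1
MmNntt gametes: MNt×2, Mnt×2, mNt×2, mnt×2
MmNnTt×MmNntt grid (8·8=64): MMNNTt=2 MMNNtt=2 MMNnTt=4 MMNntt=4 MMnnTt=2 MMnntt=2 MmNNTt=4 MmNNtt=4 MmNnTt=8 MmNntt=8 MmnnTt=4 Mmnntt=4 mmNNTt=2 mmNNtt=2 mmNnTt=4 mmNntt=4 mmnnTt=2 mmnntt=2
MMNNtt hits 2/64; gcd=2; 2÷2/64÷2 = 1/32

P(MMNNtt) = 1/32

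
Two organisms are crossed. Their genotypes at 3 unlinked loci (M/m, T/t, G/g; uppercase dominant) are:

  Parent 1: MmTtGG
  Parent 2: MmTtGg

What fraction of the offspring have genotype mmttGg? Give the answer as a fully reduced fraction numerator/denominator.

P(mmttGg) = 1/32

MmTtGG gametes: MTG×2, MtG×2, mTG×2, mtG×2
MmTtGg gametes: MTG×1, MTg×1, MtG×1, Mtg×1, mTG×1, mTg×1, mtG×1, mtg×1
MmTtGG×MmTtGg grid (8·8=64): MMTTGG=2 MMTTGg=2 MMTtGG=4 MMTtGg=4 MMttGG=2 MMttGg=2 MmTTGG=4 MmTTGg=4 MmTtGG=8 MmTtGg=8 MmttGG=4 MmttGg=4 mmTTGG=2 mmTTGg=2 mmTtGG=4 mmTtGg=4 mmttGG=2 mmttGg=2
mmttGg hits 2/64; gcd=2; 2÷2/64÷2 = 1/32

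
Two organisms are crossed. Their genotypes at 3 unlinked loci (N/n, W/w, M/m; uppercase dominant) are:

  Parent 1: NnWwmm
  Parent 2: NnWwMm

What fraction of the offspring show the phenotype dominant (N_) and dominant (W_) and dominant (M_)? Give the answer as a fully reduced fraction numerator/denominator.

P(N_ W_ M_) = 9/32

NnWwmm gametes: NWm×2, Nwm×2, nWm×2, nwm×2
NnWwMm gametes: NWM×1, NWm×1, NwM×1, Nwm×1, nWM×1, nWm×1, nwM×1, nwm×1
NnWwmm×NnWwMm grid (8·8=64): NNWWMm=2 NNWWmm=2 NNWwMm=4 NNWwmm=4 NNwwMm=2 NNwwmm=2 NnWWMm=4 NnWWmm=4 NnWwMm=8 NnWwmm=8 NnwwMm=4 Nnwwmm=4 nnWWMm=2 nnWWmm=2 nnWwMm=4 nnWwmm=4 nnwwMm=2 nnwwmm=2
N_ W_ M_ hits 18/64; gcd=2; 18÷2/64÷2 = 9/32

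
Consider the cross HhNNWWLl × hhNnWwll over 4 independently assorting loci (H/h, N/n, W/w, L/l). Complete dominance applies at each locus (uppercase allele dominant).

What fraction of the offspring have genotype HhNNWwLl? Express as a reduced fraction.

P(HhNNWwLl) = 1/16

HhNNWWLl gametes: HNWL×4, HNWl×4, hNWL×4, hNWl×4
hhNnWwll gametes: hNWl×4, hNwl×4, hnWl×4, hnwl×4
HhNNWWLl×hhNnWwll grid (16·16=256): HhNNWWLl=16 HhNNWWll=16 HhNNWwLl=16 HhNNWwll=16 HhNnWWLl=16 HhNnWWll=16 HhNnWwLl=16 HhNnWwll=16 hhNNWWLl=16 hhNNWWll=16 hhNNWwLl=16 hhNNWwll=16 hhNnWWLl=16 hhNnWWll=16 hhNnWwLl=16 hhNnWwll=16
HhNNWwLl hits 16/256; gcd=16; 16÷16/256÷16 = 1/16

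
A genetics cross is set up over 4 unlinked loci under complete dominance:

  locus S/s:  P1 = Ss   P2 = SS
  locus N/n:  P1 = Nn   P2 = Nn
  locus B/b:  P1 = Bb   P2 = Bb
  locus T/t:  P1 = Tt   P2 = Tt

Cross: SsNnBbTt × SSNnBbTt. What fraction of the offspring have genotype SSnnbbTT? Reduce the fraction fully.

SsNnBbTt gametes: SNBT×1, SNBt×1, SNbT×1, SNbt×1, SnBT×1, SnBt×1, SnbT×1, Snbt×1, sNBT×1, sNBt×1, sNbT×1, sNbt×1, snBT×1, snBt×1, snbT×1, snbt×1
SSNnBbTt gametes: SNBT×2, SNBt×2, SNbT×2, SNbt×2, SnBT×2, SnBt×2, SnbT×2, Snbt×2
SsNnBbTt×SSNnBbTt grid (16·16=256): SSNNBBTT=2 SSNNBBTt=4 SSNNBBtt=2 SSNNBbTT=4 SSNNBbTt=8 SSNNBbtt=4 SSNNbbTT=2 SSNNbbTt=4 SSNNbbtt=2 SSNnBBTT=4 SSNnBBTt=8 SSNnBBtt=4 SSNnBbTT=8 SSNnBbTt=16 SSNnBbtt=8 SSNnbbTT=4 SSNnbbTt=8 SSNnbbtt=4 SSnnBBTT=2 SSnnBBTt=4 SSnnBBtt=2 SSnnBbTT=4 SSnnBbTt=8 SSnnBbtt=4 SSnnbbTT=2 SSnnbbTt=4 SSnnbbtt=2 SsNNBBTT=2 SsNNBBTt=4 SsNNBBtt=2 SsNNBbTT=4 SsNNBbTt=8 SsNNBbtt=4 SsNNbbTT=2 SsNNbbTt=4 SsNNbbtt=2 SsNnBBTT=4 SsNnBBTt=8 SsNnBBtt=4 SsNnBbTT=8 SsNnBbTt=16 SsNnBbtt=8 SsNnbbTT=4 SsNnbbTt=8 SsNnbbtt=4 SsnnBBTT=2 SsnnBBTt=4 SsnnBBtt=2 SsnnBbTT=4 SsnnBbTt=8 SsnnBbtt=4 SsnnbbTT=2 SsnnbbTt=4 Ssnnbbtt=2
SSnnbbTT hits 2/256; gcd=2; 2÷2/256÷2 = 1/128

P(SSnnbbTT) = 1/128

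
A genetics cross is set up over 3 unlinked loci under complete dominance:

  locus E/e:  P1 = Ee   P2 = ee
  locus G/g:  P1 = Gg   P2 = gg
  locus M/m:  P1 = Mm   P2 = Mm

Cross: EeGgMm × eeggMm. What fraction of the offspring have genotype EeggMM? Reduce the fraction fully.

P(EeggMM) = 1/16

EeGgMm gametes: EGM×1, EGm×1, EgM×1, Egm×1, eGM×1, eGm×1, egM×1, egm×1
eeggMm gametes: egM×4, egm×4
EeGgMm×eeggMm grid (8·8=64): EeGgMM=4 EeGgMm=8 EeGgmm=4 EeggMM=4 EeggMm=8 Eeggmm=4 eeGgMM=4 eeGgMm=8 eeGgmm=4 eeggMM=4 eeggMm=8 eeggmm=4
EeggMM hits 4/64; gcd=4; 4÷4/64÷4 = 1/16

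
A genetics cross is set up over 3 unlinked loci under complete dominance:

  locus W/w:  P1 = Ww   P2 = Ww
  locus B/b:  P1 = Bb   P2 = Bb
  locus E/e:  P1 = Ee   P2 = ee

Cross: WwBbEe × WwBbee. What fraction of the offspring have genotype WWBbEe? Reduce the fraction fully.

P(WWBbEe) = 1/16

WwBbEe gametes: WBE×1, WBe×1, WbE×1, Wbe×1, wBE×1, wBe×1, wbE×1, wbe×1
WwBbee gametes: WBe×2, Wbe×2, wBe×2, wbe×2
WwBbEe×WwBbee grid (8·8=64): WWBBEe=2 WWBBee=2 WWBbEe=4 WWBbee=4 WWbbEe=2 WWbbee=2 WwBBEe=4 WwBBee=4 WwBbEe=8 WwBbee=8 WwbbEe=4 Wwbbee=4 wwBBEe=2 wwBBee=2 wwBbEe=4 wwBbee=4 wwbbEe=2 wwbbee=2
WWBbEe hits 4/64; gcd=4; 4÷4/64÷4 = 1/16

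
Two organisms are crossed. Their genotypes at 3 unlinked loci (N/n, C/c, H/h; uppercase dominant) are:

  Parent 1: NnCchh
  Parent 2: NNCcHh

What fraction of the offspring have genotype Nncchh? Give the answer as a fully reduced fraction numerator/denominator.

P(Nncchh) = 1/16

NnCchh gametes: NCh×2, Nch×2, nCh×2, nch×2
NNCcHh gametes: NCH×2, NCh×2, NcH×2, Nch×2
NnCchh×NNCcHh grid (8·8=64): NNCCHh=4 NNCChh=4 NNCcHh=8 NNCchh=8 NNccHh=4 NNcchh=4 NnCCHh=4 NnCChh=4 NnCcHh=8 NnCchh=8 NnccHh=4 Nncchh=4
Nncchh hits 4/64; gcd=4; 4÷4/64÷4 = 1/16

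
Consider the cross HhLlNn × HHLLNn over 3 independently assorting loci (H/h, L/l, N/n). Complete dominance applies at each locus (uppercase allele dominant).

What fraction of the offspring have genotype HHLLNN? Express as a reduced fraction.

P(HHLLNN) = 1/16

HhLlNn gametes: HLN×1, HLn×1, HlN×1, Hln×1, hLN×1, hLn×1, hlN×1, hln×1
HHLLNn gametes: HLN×4, HLn×4
HhLlNn×HHLLNn grid (8·8=64): HHLLNN=4 HHLLNn=8 HHLLnn=4 HHLlNN=4 HHLlNn=8 HHLlnn=4 HhLLNN=4 HhLLNn=8 HhLLnn=4 HhLlNN=4 HhLlNn=8 HhLlnn=4
HHLLNN hits 4/64; gcd=4; 4÷4/64÷4 = 1/16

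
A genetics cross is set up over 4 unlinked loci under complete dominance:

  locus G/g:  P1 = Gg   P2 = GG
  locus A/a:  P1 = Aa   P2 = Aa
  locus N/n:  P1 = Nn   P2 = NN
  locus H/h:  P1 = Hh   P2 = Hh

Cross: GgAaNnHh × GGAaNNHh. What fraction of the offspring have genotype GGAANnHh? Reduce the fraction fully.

P(GGAANnHh) = 1/32

GgAaNnHh gametes: GANH×1, GANh×1, GAnH×1, GAnh×1, GaNH×1, GaNh×1, GanH×1, Ganh×1, gANH×1, gANh×1, gAnH×1, gAnh×1, gaNH×1, gaNh×1, ganH×1, ganh×1
GGAaNNHh gametes: GANH×4, GANh×4, GaNH×4, GaNh×4
GgAaNnHh×GGAaNNHh grid (16·16=256): GGAANNHH=4 GGAANNHh=8 GGAANNhh=4 GGAANnHH=4 GGAANnHh=8 GGAANnhh=4 GGAaNNHH=8 GGAaNNHh=16 GGAaNNhh=8 GGAaNnHH=8 GGAaNnHh=16 GGAaNnhh=8 GGaaNNHH=4 GGaaNNHh=8 GGaaNNhh=4 GGaaNnHH=4 GGaaNnHh=8 GGaaNnhh=4 GgAANNHH=4 GgAANNHh=8 GgAANNhh=4 GgAANnHH=4 GgAANnHh=8 GgAANnhh=4 GgAaNNHH=8 GgAaNNHh=16 GgAaNNhh=8 GgAaNnHH=8 GgAaNnHh=16 GgAaNnhh=8 GgaaNNHH=4 GgaaNNHh=8 GgaaNNhh=4 GgaaNnHH=4 GgaaNnHh=8 GgaaNnhh=4
GGAANnHh hits 8/256; gcd=8; 8÷8/256÷8 = 1/32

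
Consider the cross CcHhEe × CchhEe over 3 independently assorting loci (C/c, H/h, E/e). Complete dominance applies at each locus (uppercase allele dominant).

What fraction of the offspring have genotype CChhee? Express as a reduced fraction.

CcHhEe gametes: CHE×1, CHe×1, ChE×1, Che×1, cHE×1, cHe×1, chE×1, che×1
CchhEe gametes: ChE×2, Che×2, chE×2, che×2
CcHhEe×CchhEe grid (8·8=64): CCHhEE=2 CCHhEe=4 CCHhee=2 CChhEE=2 CChhEe=4 CChhee=2 CcHhEE=4 CcHhEe=8 CcHhee=4 CchhEE=4 CchhEe=8 Cchhee=4 ccHhEE=2 ccHhEe=4 ccHhee=2 cchhEE=2 cchhEe=4 cchhee=2
CChhee hits 2/64; gcd=2; 2÷2/64÷2 = 1/32

P(CChhee) = 1/32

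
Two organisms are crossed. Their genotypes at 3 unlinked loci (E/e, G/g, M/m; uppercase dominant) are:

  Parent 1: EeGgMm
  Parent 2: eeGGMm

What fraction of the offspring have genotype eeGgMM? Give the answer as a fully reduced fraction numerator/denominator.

P(eeGgMM) = 1/16

EeGgMm gametes: EGM×1, EGm×1, EgM×1, Egm×1, eGM×1, eGm×1, egM×1, egm×1
eeGGMm gametes: eGM×4, eGm×4
EeGgMm×eeGGMm grid (8·8=64): EeGGMM=4 EeGGMm=8 EeGGmm=4 EeGgMM=4 EeGgMm=8 EeGgmm=4 eeGGMM=4 eeGGMm=8 eeGGmm=4 eeGgMM=4 eeGgMm=8 eeGgmm=4
eeGgMM hits 4/64; gcd=4; 4÷4/64÷4 = 1/16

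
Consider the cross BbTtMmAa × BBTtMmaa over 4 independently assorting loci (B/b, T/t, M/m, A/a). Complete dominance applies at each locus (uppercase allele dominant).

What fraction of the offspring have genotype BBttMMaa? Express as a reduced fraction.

P(BBttMMaa) = 1/64

BbTtMmAa gametes: BTMA×1, BTMa×1, BTmA×1, BTma×1, BtMA×1, BtMa×1, BtmA×1, Btma×1, bTMA×1, bTMa×1, bTmA×1, bTma×1, btMA×1, btMa×1, btmA×1, btma×1
BBTtMmaa gametes: BTMa×4, BTma×4, BtMa×4, Btma×4
BbTtMmAa×BBTtMmaa grid (16·16=256): BBTTMMAa=4 BBTTMMaa=4 BBTTMmAa=8 BBTTMmaa=8 BBTTmmAa=4 BBTTmmaa=4 BBTtMMAa=8 BBTtMMaa=8 BBTtMmAa=16 BBTtMmaa=16 BBTtmmAa=8 BBTtmmaa=8 BBttMMAa=4 BBttMMaa=4 BBttMmAa=8 BBttMmaa=8 BBttmmAa=4 BBttmmaa=4 BbTTMMAa=4 BbTTMMaa=4 BbTTMmAa=8 BbTTMmaa=8 BbTTmmAa=4 BbTTmmaa=4 BbTtMMAa=8 BbTtMMaa=8 BbTtMmAa=16 BbTtMmaa=16 BbTtmmAa=8 BbTtmmaa=8 BbttMMAa=4 BbttMMaa=4 BbttMmAa=8 BbttMmaa=8 BbttmmAa=4 Bbttmmaa=4
BBttMMaa hits 4/256; gcd=4; 4÷4/256÷4 = 1/64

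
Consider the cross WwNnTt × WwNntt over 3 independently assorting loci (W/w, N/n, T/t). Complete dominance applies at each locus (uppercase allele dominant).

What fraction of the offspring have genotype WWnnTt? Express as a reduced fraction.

WwNnTt gametes: WNT×1, WNt×1, WnT×1, Wnt×1, wNT×1, wNt×1, wnT×1, wnt×1
WwNntt gametes: WNt×2, Wnt×2, wNt×2, wnt×2
WwNnTt×WwNntt grid (8·8=64): WWNNTt=2 WWNNtt=2 WWNnTt=4 WWNntt=4 WWnnTt=2 WWnntt=2 WwNNTt=4 WwNNtt=4 WwNnTt=8 WwNntt=8 WwnnTt=4 Wwnntt=4 wwNNTt=2 wwNNtt=2 wwNnTt=4 wwNntt=4 wwnnTt=2 wwnntt=2
WWnnTt hits 2/64; gcd=2; 2÷2/64÷2 = 1/32

P(WWnnTt) = 1/32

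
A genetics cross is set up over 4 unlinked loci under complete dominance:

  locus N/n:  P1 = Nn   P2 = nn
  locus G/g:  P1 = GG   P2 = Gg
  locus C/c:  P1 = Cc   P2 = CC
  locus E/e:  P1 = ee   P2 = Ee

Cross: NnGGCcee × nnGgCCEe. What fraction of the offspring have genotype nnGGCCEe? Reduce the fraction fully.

NnGGCcee gametes: NGCe×4, NGce×4, nGCe×4, nGce×4
nnGgCCEe gametes: nGCE×4, nGCe×4, ngCE×4, ngCe×4
NnGGCcee×nnGgCCEe grid (16·16=256): NnGGCCEe=16 NnGGCCee=16 NnGGCcEe=16 NnGGCcee=16 NnGgCCEe=16 NnGgCCee=16 NnGgCcEe=16 NnGgCcee=16 nnGGCCEe=16 nnGGCCee=16 nnGGCcEe=16 nnGGCcee=16 nnGgCCEe=16 nnGgCCee=16 nnGgCcEe=16 nnGgCcee=16
nnGGCCEe hits 16/256; gcd=16; 16÷16/256÷16 = 1/16

P(nnGGCCEe) = 1/16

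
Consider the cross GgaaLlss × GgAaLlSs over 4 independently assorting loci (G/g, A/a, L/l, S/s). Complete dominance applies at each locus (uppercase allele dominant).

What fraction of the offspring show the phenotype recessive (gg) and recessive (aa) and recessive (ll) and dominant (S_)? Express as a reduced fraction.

GgaaLlss gametes: GaLs×4, Gals×4, gaLs×4, gals×4
GgAaLlSs gametes: GALS×1, GALs×1, GAlS×1, GAls×1, GaLS×1, GaLs×1, GalS×1, Gals×1, gALS×1, gALs×1, gAlS×1, gAls×1, gaLS×1, gaLs×1, galS×1, gals×1
GgaaLlss×GgAaLlSs grid (16·16=256): GGAaLLSs=4 GGAaLLss=4 GGAaLlSs=8 GGAaLlss=8 GGAallSs=4 GGAallss=4 GGaaLLSs=4 GGaaLLss=4 GGaaLlSs=8 GGaaLlss=8 GGaallSs=4 GGaallss=4 GgAaLLSs=8 GgAaLLss=8 GgAaLlSs=16 GgAaLlss=16 GgAallSs=8 GgAallss=8 GgaaLLSs=8 GgaaLLss=8 GgaaLlSs=16 GgaaLlss=16 GgaallSs=8 Ggaallss=8 ggAaLLSs=4 ggAaLLss=4 ggAaLlSs=8 ggAaLlss=8 ggAallSs=4 ggAallss=4 ggaaLLSs=4 ggaaLLss=4 ggaaLlSs=8 ggaaLlss=8 ggaallSs=4 ggaallss=4
gg aa ll S_ hits 4/256; gcd=4; 4÷4/256÷4 = 1/64

P(gg aa ll S_) = 1/64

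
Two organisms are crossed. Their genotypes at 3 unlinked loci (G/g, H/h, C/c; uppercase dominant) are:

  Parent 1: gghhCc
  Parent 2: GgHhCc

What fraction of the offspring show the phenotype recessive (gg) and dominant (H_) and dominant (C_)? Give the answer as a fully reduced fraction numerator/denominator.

P(gg H_ C_) = 3/16

gghhCc gametes: ghC×4, ghc×4
GgHhCc gametes: GHC×1, GHc×1, GhC×1, Ghc×1, gHC×1, gHc×1, ghC×1, ghc×1
gghhCc×GgHhCc grid (8·8=64): GgHhCC=4 GgHhCc=8 GgHhcc=4 GghhCC=4 GghhCc=8 Gghhcc=4 ggHhCC=4 ggHhCc=8 ggHhcc=4 gghhCC=4 gghhCc=8 gghhcc=4
gg H_ C_ hits 12/64; gcd=4; 12÷4/64÷4 = 3/16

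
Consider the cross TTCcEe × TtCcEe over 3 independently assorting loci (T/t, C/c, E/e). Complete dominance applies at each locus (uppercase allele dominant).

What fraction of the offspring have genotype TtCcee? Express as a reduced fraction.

TTCcEe gametes: TCE×2, TCe×2, TcE×2, Tce×2
TtCcEe gametes: TCE×1, TCe×1, TcE×1, Tce×1, tCE×1, tCe×1, tcE×1, tce×1
TTCcEe×TtCcEe grid (8·8=64): TTCCEE=2 TTCCEe=4 TTCCee=2 TTCcEE=4 TTCcEe=8 TTCcee=4 TTccEE=2 TTccEe=4 TTccee=2 TtCCEE=2 TtCCEe=4 TtCCee=2 TtCcEE=4 TtCcEe=8 TtCcee=4 TtccEE=2 TtccEe=4 Ttccee=2
TtCcee hits 4/64; gcd=4; 4÷4/64÷4 = 1/16

P(TtCcee) = 1/16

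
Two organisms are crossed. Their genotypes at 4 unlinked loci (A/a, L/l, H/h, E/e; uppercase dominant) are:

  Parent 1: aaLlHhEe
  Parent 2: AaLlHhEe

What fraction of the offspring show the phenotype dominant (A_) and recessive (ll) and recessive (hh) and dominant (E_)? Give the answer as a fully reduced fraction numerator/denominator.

aaLlHhEe gametes: aLHE×2, aLHe×2, aLhE×2, aLhe×2, alHE×2, alHe×2, alhE×2, alhe×2
AaLlHhEe gametes: ALHE×1, ALHe×1, ALhE×1, ALhe×1, AlHE×1, AlHe×1, AlhE×1, Alhe×1, aLHE×1, aLHe×1, aLhE×1, aLhe×1, alHE×1, alHe×1, alhE×1, alhe×1
aaLlHhEe×AaLlHhEe grid (16·16=256): AaLLHHEE=2 AaLLHHEe=4 AaLLHHee=2 AaLLHhEE=4 AaLLHhEe=8 AaLLHhee=4 AaLLhhEE=2 AaLLhhEe=4 AaLLhhee=2 AaLlHHEE=4 AaLlHHEe=8 AaLlHHee=4 AaLlHhEE=8 AaLlHhEe=16 AaLlHhee=8 AaLlhhEE=4 AaLlhhEe=8 AaLlhhee=4 AallHHEE=2 AallHHEe=4 AallHHee=2 AallHhEE=4 AallHhEe=8 AallHhee=4 AallhhEE=2 AallhhEe=4 Aallhhee=2 aaLLHHEE=2 aaLLHHEe=4 aaLLHHee=2 aaLLHhEE=4 aaLLHhEe=8 aaLLHhee=4 aaLLhhEE=2 aaLLhhEe=4 aaLLhhee=2 aaLlHHEE=4 aaLlHHEe=8 aaLlHHee=4 aaLlHhEE=8 aaLlHhEe=16 aaLlHhee=8 aaLlhhEE=4 aaLlhhEe=8 aaLlhhee=4 aallHHEE=2 aallHHEe=4 aallHHee=2 aallHhEE=4 aallHhEe=8 aallHhee=4 aallhhEE=2 aallhhEe=4 aallhhee=2
A_ ll hh E_ hits 6/256; gcd=2; 6÷2/256÷2 = 3/128

P(A_ ll hh E_) = 3/128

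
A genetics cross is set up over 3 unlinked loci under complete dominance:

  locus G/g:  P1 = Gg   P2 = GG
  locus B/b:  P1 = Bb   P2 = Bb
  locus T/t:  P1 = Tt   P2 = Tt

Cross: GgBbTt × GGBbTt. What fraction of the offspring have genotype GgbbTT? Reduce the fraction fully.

P(GgbbTT) = 1/32

GgBbTt gametes: GBT×1, GBt×1, GbT×1, Gbt×1, gBT×1, gBt×1, gbT×1, gbt×1
GGBbTt gametes: GBT×2, GBt×2, GbT×2, Gbt×2
GgBbTt×GGBbTt grid (8·8=64): GGBBTT=2 GGBBTt=4 GGBBtt=2 GGBbTT=4 GGBbTt=8 GGBbtt=4 GGbbTT=2 GGbbTt=4 GGbbtt=2 GgBBTT=2 GgBBTt=4 GgBBtt=2 GgBbTT=4 GgBbTt=8 GgBbtt=4 GgbbTT=2 GgbbTt=4 Ggbbtt=2
GgbbTT hits 2/64; gcd=2; 2÷2/64÷2 = 1/32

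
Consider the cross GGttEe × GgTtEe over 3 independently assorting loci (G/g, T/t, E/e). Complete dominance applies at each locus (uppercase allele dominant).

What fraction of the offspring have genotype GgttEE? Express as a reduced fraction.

GGttEe gametes: GtE×4, Gte×4
GgTtEe gametes: GTE×1, GTe×1, GtE×1, Gte×1, gTE×1, gTe×1, gtE×1, gte×1
GGttEe×GgTtEe grid (8·8=64): GGTtEE=4 GGTtEe=8 GGTtee=4 GGttEE=4 GGttEe=8 GGttee=4 GgTtEE=4 GgTtEe=8 GgTtee=4 GgttEE=4 GgttEe=8 Ggttee=4
GgttEE hits 4/64; gcd=4; 4÷4/64÷4 = 1/16

P(GgttEE) = 1/16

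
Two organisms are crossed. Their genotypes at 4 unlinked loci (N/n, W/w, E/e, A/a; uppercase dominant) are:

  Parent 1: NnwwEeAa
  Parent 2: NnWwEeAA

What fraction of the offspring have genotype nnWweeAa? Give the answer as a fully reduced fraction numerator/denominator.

NnwwEeAa gametes: NwEA×2, NwEa×2, NweA×2, Nwea×2, nwEA×2, nwEa×2, nweA×2, nwea×2
NnWwEeAA gametes: NWEA×2, NWeA×2, NwEA×2, NweA×2, nWEA×2, nWeA×2, nwEA×2, nweA×2
NnwwEeAa×NnWwEeAA grid (16·16=256): NNWwEEAA=4 NNWwEEAa=4 NNWwEeAA=8 NNWwEeAa=8 NNWweeAA=4 NNWweeAa=4 NNwwEEAA=4 NNwwEEAa=4 NNwwEeAA=8 NNwwEeAa=8 NNwweeAA=4 NNwweeAa=4 NnWwEEAA=8 NnWwEEAa=8 NnWwEeAA=16 NnWwEeAa=16 NnWweeAA=8 NnWweeAa=8 NnwwEEAA=8 NnwwEEAa=8 NnwwEeAA=16 NnwwEeAa=16 NnwweeAA=8 NnwweeAa=8 nnWwEEAA=4 nnWwEEAa=4 nnWwEeAA=8 nnWwEeAa=8 nnWweeAA=4 nnWweeAa=4 nnwwEEAA=4 nnwwEEAa=4 nnwwEeAA=8 nnwwEeAa=8 nnwweeAA=4 nnwweeAa=4
nnWweeAa hits 4/256; gcd=4; 4÷4/256÷4 = 1/64

P(nnWweeAa) = 1/64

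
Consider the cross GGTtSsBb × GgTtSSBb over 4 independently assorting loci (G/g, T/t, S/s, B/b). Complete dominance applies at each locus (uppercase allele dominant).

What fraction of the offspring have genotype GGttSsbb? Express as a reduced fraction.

GGTtSsBb gametes: GTSB×2, GTSb×2, GTsB×2, GTsb×2, GtSB×2, GtSb×2, GtsB×2, Gtsb×2
GgTtSSBb gametes: GTSB×2, GTSb×2, GtSB×2, GtSb×2, gTSB×2, gTSb×2, gtSB×2, gtSb×2
GGTtSsBb×GgTtSSBb grid (16·16=256): GGTTSSBB=4 GGTTSSBb=8 GGTTSSbb=4 GGTTSsBB=4 GGTTSsBb=8 GGTTSsbb=4 GGTtSSBB=8 GGTtSSBb=16 GGTtSSbb=8 GGTtSsBB=8 GGTtSsBb=16 GGTtSsbb=8 GGttSSBB=4 GGttSSBb=8 GGttSSbb=4 GGttSsBB=4 GGttSsBb=8 GGttSsbb=4 GgTTSSBB=4 GgTTSSBb=8 GgTTSSbb=4 GgTTSsBB=4 GgTTSsBb=8 GgTTSsbb=4 GgTtSSBB=8 GgTtSSBb=16 GgTtSSbb=8 GgTtSsBB=8 GgTtSsBb=16 GgTtSsbb=8 GgttSSBB=4 GgttSSBb=8 GgttSSbb=4 GgttSsBB=4 GgttSsBb=8 GgttSsbb=4
GGttSsbb hits 4/256; gcd=4; 4÷4/256÷4 = 1/64

P(GGttSsbb) = 1/64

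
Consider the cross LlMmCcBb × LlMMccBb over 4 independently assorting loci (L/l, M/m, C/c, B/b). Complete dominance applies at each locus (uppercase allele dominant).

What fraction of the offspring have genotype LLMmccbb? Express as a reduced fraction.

P(LLMmccbb) = 1/64

LlMmCcBb gametes: LMCB×1, LMCb×1, LMcB×1, LMcb×1, LmCB×1, LmCb×1, LmcB×1, Lmcb×1, lMCB×1, lMCb×1, lMcB×1, lMcb×1, lmCB×1, lmCb×1, lmcB×1, lmcb×1
LlMMccBb gametes: LMcB×4, LMcb×4, lMcB×4, lMcb×4
LlMmCcBb×LlMMccBb grid (16·16=256): LLMMCcBB=4 LLMMCcBb=8 LLMMCcbb=4 LLMMccBB=4 LLMMccBb=8 LLMMccbb=4 LLMmCcBB=4 LLMmCcBb=8 LLMmCcbb=4 LLMmccBB=4 LLMmccBb=8 LLMmccbb=4 LlMMCcBB=8 LlMMCcBb=16 LlMMCcbb=8 LlMMccBB=8 LlMMccBb=16 LlMMccbb=8 LlMmCcBB=8 LlMmCcBb=16 LlMmCcbb=8 LlMmccBB=8 LlMmccBb=16 LlMmccbb=8 llMMCcBB=4 llMMCcBb=8 llMMCcbb=4 llMMccBB=4 llMMccBb=8 llMMccbb=4 llMmCcBB=4 llMmCcBb=8 llMmCcbb=4 llMmccBB=4 llMmccBb=8 llMmccbb=4
LLMmccbb hits 4/256; gcd=4; 4÷4/256÷4 = 1/64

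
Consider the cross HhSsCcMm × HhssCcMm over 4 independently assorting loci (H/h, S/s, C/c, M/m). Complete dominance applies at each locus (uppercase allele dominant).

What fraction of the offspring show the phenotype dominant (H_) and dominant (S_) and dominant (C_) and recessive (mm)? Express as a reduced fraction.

HhSsCcMm gametes: HSCM×1, HSCm×1, HScM×1, HScm×1, HsCM×1, HsCm×1, HscM×1, Hscm×1, hSCM×1, hSCm×1, hScM×1, hScm×1, hsCM×1, hsCm×1, hscM×1, hscm×1
HhssCcMm gametes: HsCM×2, HsCm×2, HscM×2, Hscm×2, hsCM×2, hsCm×2, hscM×2, hscm×2
HhSsCcMm×HhssCcMm grid (16·16=256): HHSsCCMM=2 HHSsCCMm=4 HHSsCCmm=2 HHSsCcMM=4 HHSsCcMm=8 HHSsCcmm=4 HHSsccMM=2 HHSsccMm=4 HHSsccmm=2 HHssCCMM=2 HHssCCMm=4 HHssCCmm=2 HHssCcMM=4 HHssCcMm=8 HHssCcmm=4 HHssccMM=2 HHssccMm=4 HHssccmm=2 HhSsCCMM=4 HhSsCCMm=8 HhSsCCmm=4 HhSsCcMM=8 HhSsCcMm=16 HhSsCcmm=8 HhSsccMM=4 HhSsccMm=8 HhSsccmm=4 HhssCCMM=4 HhssCCMm=8 HhssCCmm=4 HhssCcMM=8 HhssCcMm=16 HhssCcmm=8 HhssccMM=4 HhssccMm=8 Hhssccmm=4 hhSsCCMM=2 hhSsCCMm=4 hhSsCCmm=2 hhSsCcMM=4 hhSsCcMm=8 hhSsCcmm=4 hhSsccMM=2 hhSsccMm=4 hhSsccmm=2 hhssCCMM=2 hhssCCMm=4 hhssCCmm=2 hhssCcMM=4 hhssCcMm=8 hhssCcmm=4 hhssccMM=2 hhssccMm=4 hhssccmm=2
H_ S_ C_ mm hits 18/256; gcd=2; 18÷2/256÷2 = 9/128

P(H_ S_ C_ mm) = 9/128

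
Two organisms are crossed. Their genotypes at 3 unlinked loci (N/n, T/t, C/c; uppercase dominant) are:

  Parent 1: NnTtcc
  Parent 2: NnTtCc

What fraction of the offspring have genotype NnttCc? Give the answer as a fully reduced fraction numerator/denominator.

NnTtcc gametes: NTc×2, Ntc×2, nTc×2, ntc×2
NnTtCc gametes: NTC×1, NTc×1, NtC×1, Ntc×1, nTC×1, nTc×1, ntC×1, ntc×1
NnTtcc×NnTtCc grid (8·8=64): NNTTCc=2 NNTTcc=2 NNTtCc=4 NNTtcc=4 NNttCc=2 NNttcc=2 NnTTCc=4 NnTTcc=4 NnTtCc=8 NnTtcc=8 NnttCc=4 Nnttcc=4 nnTTCc=2 nnTTcc=2 nnTtCc=4 nnTtcc=4 nnttCc=2 nnttcc=2
NnttCc hits 4/64; gcd=4; 4÷4/64÷4 = 1/16

P(NnttCc) = 1/16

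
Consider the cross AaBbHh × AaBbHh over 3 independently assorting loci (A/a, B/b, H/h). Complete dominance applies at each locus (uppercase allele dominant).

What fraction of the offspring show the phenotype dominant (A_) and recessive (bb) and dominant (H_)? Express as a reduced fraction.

P(A_ bb H_) = 9/64

AaBbHh gametes: ABH×1, ABh×1, AbH×1, Abh×1, aBH×1, aBh×1, abH×1, abh×1
AaBbHh gametes: ABH×1, ABh×1, AbH×1, Abh×1, aBH×1, aBh×1, abH×1, abh×1
AaBbHh×AaBbHh grid (8·8=64): AABBHH=1 AABBHh=2 AABBhh=1 AABbHH=2 AABbHh=4 AABbhh=2 AAbbHH=1 AAbbHh=2 AAbbhh=1 AaBBHH=2 AaBBHh=4 AaBBhh=2 AaBbHH=4 AaBbHh=8 AaBbhh=4 AabbHH=2 AabbHh=4 Aabbhh=2 aaBBHH=1 aaBBHh=2 aaBBhh=1 aaBbHH=2 aaBbHh=4 aaBbhh=2 aabbHH=1 aabbHh=2 aabbhh=1
A_ bb H_ hits 9/64; gcd=1; 9÷1/64÷1 = 9/64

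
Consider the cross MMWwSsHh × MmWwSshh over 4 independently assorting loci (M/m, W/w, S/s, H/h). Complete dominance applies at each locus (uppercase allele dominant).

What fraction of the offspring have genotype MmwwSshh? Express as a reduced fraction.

P(MmwwSshh) = 1/32

MMWwSsHh gametes: MWSH×2, MWSh×2, MWsH×2, MWsh×2, MwSH×2, MwSh×2, MwsH×2, Mwsh×2
MmWwSshh gametes: MWSh×2, MWsh×2, MwSh×2, Mwsh×2, mWSh×2, mWsh×2, mwSh×2, mwsh×2
MMWwSsHh×MmWwSshh grid (16·16=256): MMWWSSHh=4 MMWWSShh=4 MMWWSsHh=8 MMWWSshh=8 MMWWssHh=4 MMWWsshh=4 MMWwSSHh=8 MMWwSShh=8 MMWwSsHh=16 MMWwSshh=16 MMWwssHh=8 MMWwsshh=8 MMwwSSHh=4 MMwwSShh=4 MMwwSsHh=8 MMwwSshh=8 MMwwssHh=4 MMwwsshh=4 MmWWSSHh=4 MmWWSShh=4 MmWWSsHh=8 MmWWSshh=8 MmWWssHh=4 MmWWsshh=4 MmWwSSHh=8 MmWwSShh=8 MmWwSsHh=16 MmWwSshh=16 MmWwssHh=8 MmWwsshh=8 MmwwSSHh=4 MmwwSShh=4 MmwwSsHh=8 MmwwSshh=8 MmwwssHh=4 Mmwwsshh=4
MmwwSshh hits 8/256; gcd=8; 8÷8/256÷8 = 1/32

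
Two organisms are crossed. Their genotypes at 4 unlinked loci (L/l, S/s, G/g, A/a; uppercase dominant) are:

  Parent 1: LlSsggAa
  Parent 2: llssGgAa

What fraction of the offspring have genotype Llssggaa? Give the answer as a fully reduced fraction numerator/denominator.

P(Llssggaa) = 1/32

LlSsggAa gametes: LSgA×2, LSga×2, LsgA×2, Lsga×2, lSgA×2, lSga×2, lsgA×2, lsga×2
llssGgAa gametes: lsGA×4, lsGa×4, lsgA×4, lsga×4
LlSsggAa×llssGgAa grid (16·16=256): LlSsGgAA=8 LlSsGgAa=16 LlSsGgaa=8 LlSsggAA=8 LlSsggAa=16 LlSsggaa=8 LlssGgAA=8 LlssGgAa=16 LlssGgaa=8 LlssggAA=8 LlssggAa=16 Llssggaa=8 llSsGgAA=8 llSsGgAa=16 llSsGgaa=8 llSsggAA=8 llSsggAa=16 llSsggaa=8 llssGgAA=8 llssGgAa=16 llssGgaa=8 llssggAA=8 llssggAa=16 llssggaa=8
Llssggaa hits 8/256; gcd=8; 8÷8/256÷8 = 1/32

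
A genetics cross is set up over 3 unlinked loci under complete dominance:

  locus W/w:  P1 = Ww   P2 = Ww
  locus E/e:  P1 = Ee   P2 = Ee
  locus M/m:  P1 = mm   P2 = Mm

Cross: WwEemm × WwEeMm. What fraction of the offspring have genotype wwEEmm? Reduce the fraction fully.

WwEemm gametes: WEm×2, Wem×2, wEm×2, wem×2
WwEeMm gametes: WEM×1, WEm×1, WeM×1, Wem×1, wEM×1, wEm×1, weM×1, wem×1
WwEemm×WwEeMm grid (8·8=64): WWEEMm=2 WWEEmm=2 WWEeMm=4 WWEemm=4 WWeeMm=2 WWeemm=2 WwEEMm=4 WwEEmm=4 WwEeMm=8 WwEemm=8 WweeMm=4 Wweemm=4 wwEEMm=2 wwEEmm=2 wwEeMm=4 wwEemm=4 wweeMm=2 wweemm=2
wwEEmm hits 2/64; gcd=2; 2÷2/64÷2 = 1/32

P(wwEEmm) = 1/32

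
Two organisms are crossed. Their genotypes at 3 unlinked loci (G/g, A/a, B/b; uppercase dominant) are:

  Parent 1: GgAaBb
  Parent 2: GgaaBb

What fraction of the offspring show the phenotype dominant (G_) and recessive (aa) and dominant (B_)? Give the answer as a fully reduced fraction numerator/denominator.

GgAaBb gametes: GAB×1, GAb×1, GaB×1, Gab×1, gAB×1, gAb×1, gaB×1, gab×1
GgaaBb gametes: GaB×2, Gab×2, gaB×2, gab×2
GgAaBb×GgaaBb grid (8·8=64): GGAaBB=2 GGAaBb=4 GGAabb=2 GGaaBB=2 GGaaBb=4 GGaabb=2 GgAaBB=4 GgAaBb=8 GgAabb=4 GgaaBB=4 GgaaBb=8 Ggaabb=4 ggAaBB=2 ggAaBb=4 ggAabb=2 ggaaBB=2 ggaaBb=4 ggaabb=2
G_ aa B_ hits 18/64; gcd=2; 18÷2/64÷2 = 9/32

P(G_ aa B_) = 9/32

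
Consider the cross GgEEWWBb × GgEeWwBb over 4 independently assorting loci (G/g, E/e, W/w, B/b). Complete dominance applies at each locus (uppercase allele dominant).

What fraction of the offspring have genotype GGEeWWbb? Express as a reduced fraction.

P(GGEeWWbb) = 1/64

GgEEWWBb gametes: GEWB×4, GEWb×4, gEWB×4, gEWb×4
GgEeWwBb gametes: GEWB×1, GEWb×1, GEwB×1, GEwb×1, GeWB×1, GeWb×1, GewB×1, Gewb×1, gEWB×1, gEWb×1, gEwB×1, gEwb×1, geWB×1, geWb×1, gewB×1, gewb×1
GgEEWWBb×GgEeWwBb grid (16·16=256): GGEEWWBB=4 GGEEWWBb=8 GGEEWWbb=4 GGEEWwBB=4 GGEEWwBb=8 GGEEWwbb=4 GGEeWWBB=4 GGEeWWBb=8 GGEeWWbb=4 GGEeWwBB=4 GGEeWwBb=8 GGEeWwbb=4 GgEEWWBB=8 GgEEWWBb=16 GgEEWWbb=8 GgEEWwBB=8 GgEEWwBb=16 GgEEWwbb=8 GgEeWWBB=8 GgEeWWBb=16 GgEeWWbb=8 GgEeWwBB=8 GgEeWwBb=16 GgEeWwbb=8 ggEEWWBB=4 ggEEWWBb=8 ggEEWWbb=4 ggEEWwBB=4 ggEEWwBb=8 ggEEWwbb=4 ggEeWWBB=4 ggEeWWBb=8 ggEeWWbb=4 ggEeWwBB=4 ggEeWwBb=8 ggEeWwbb=4
GGEeWWbb hits 4/256; gcd=4; 4÷4/256÷4 = 1/64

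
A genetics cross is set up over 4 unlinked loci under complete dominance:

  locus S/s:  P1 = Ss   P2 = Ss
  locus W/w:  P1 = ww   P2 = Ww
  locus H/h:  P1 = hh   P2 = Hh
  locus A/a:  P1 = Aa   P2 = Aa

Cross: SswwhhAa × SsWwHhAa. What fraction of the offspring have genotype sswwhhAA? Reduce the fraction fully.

SswwhhAa gametes: SwhA×4, Swha×4, swhA×4, swha×4
SsWwHhAa gametes: SWHA×1, SWHa×1, SWhA×1, SWha×1, SwHA×1, SwHa×1, SwhA×1, Swha×1, sWHA×1, sWHa×1, sWhA×1, sWha×1, swHA×1, swHa×1, swhA×1, swha×1
SswwhhAa×SsWwHhAa grid (16·16=256): SSWwHhAA=4 SSWwHhAa=8 SSWwHhaa=4 SSWwhhAA=4 SSWwhhAa=8 SSWwhhaa=4 SSwwHhAA=4 SSwwHhAa=8 SSwwHhaa=4 SSwwhhAA=4 SSwwhhAa=8 SSwwhhaa=4 SsWwHhAA=8 SsWwHhAa=16 SsWwHhaa=8 SsWwhhAA=8 SsWwhhAa=16 SsWwhhaa=8 SswwHhAA=8 SswwHhAa=16 SswwHhaa=8 SswwhhAA=8 SswwhhAa=16 Sswwhhaa=8 ssWwHhAA=4 ssWwHhAa=8 ssWwHhaa=4 ssWwhhAA=4 ssWwhhAa=8 ssWwhhaa=4 sswwHhAA=4 sswwHhAa=8 sswwHhaa=4 sswwhhAA=4 sswwhhAa=8 sswwhhaa=4
sswwhhAA hits 4/256; gcd=4; 4÷4/256÷4 = 1/64

P(sswwhhAA) = 1/64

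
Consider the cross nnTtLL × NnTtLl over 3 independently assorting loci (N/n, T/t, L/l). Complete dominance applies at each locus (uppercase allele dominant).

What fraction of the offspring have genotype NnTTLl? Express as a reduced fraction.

P(NnTTLl) = 1/16

nnTtLL gametes: nTL×4, ntL×4
NnTtLl gametes: NTL×1, NTl×1, NtL×1, Ntl×1, nTL×1, nTl×1, ntL×1, ntl×1
nnTtLL×NnTtLl grid (8·8=64): NnTTLL=4 NnTTLl=4 NnTtLL=8 NnTtLl=8 NnttLL=4 NnttLl=4 nnTTLL=4 nnTTLl=4 nnTtLL=8 nnTtLl=8 nnttLL=4 nnttLl=4
NnTTLl hits 4/64; gcd=4; 4÷4/64÷4 = 1/16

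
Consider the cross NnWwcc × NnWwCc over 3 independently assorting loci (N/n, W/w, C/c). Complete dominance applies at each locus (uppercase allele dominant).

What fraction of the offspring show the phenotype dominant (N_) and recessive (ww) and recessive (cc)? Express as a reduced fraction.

P(N_ ww cc) = 3/32

NnWwcc gametes: NWc×2, Nwc×2, nWc×2, nwc×2
NnWwCc gametes: NWC×1, NWc×1, NwC×1, Nwc×1, nWC×1, nWc×1, nwC×1, nwc×1
NnWwcc×NnWwCc grid (8·8=64): NNWWCc=2 NNWWcc=2 NNWwCc=4 NNWwcc=4 NNwwCc=2 NNwwcc=2 NnWWCc=4 NnWWcc=4 NnWwCc=8 NnWwcc=8 NnwwCc=4 Nnwwcc=4 nnWWCc=2 nnWWcc=2 nnWwCc=4 nnWwcc=4 nnwwCc=2 nnwwcc=2
N_ ww cc hits 6/64; gcd=2; 6÷2/64÷2 = 3/32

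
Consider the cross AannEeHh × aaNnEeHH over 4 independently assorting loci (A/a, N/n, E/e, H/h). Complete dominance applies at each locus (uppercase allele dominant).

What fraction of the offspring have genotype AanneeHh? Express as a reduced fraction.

P(AanneeHh) = 1/32

AannEeHh gametes: AnEH×2, AnEh×2, AneH×2, Aneh×2, anEH×2, anEh×2, aneH×2, aneh×2
aaNnEeHH gametes: aNEH×4, aNeH×4, anEH×4, aneH×4
AannEeHh×aaNnEeHH grid (16·16=256): AaNnEEHH=8 AaNnEEHh=8 AaNnEeHH=16 AaNnEeHh=16 AaNneeHH=8 AaNneeHh=8 AannEEHH=8 AannEEHh=8 AannEeHH=16 AannEeHh=16 AanneeHH=8 AanneeHh=8 aaNnEEHH=8 aaNnEEHh=8 aaNnEeHH=16 aaNnEeHh=16 aaNneeHH=8 aaNneeHh=8 aannEEHH=8 aannEEHh=8 aannEeHH=16 aannEeHh=16 aanneeHH=8 aanneeHh=8
AanneeHh hits 8/256; gcd=8; 8÷8/256÷8 = 1/32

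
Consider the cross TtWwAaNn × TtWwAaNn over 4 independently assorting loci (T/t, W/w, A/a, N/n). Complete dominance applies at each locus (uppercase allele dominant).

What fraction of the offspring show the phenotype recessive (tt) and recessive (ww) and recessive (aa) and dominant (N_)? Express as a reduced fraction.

P(tt ww aa N_) = 3/256

TtWwAaNn gametes: TWAN×1, TWAn×1, TWaN×1, TWan×1, TwAN×1, TwAn×1, TwaN×1, Twan×1, tWAN×1, tWAn×1, tWaN×1, tWan×1, twAN×1, twAn×1, twaN×1, twan×1
TtWwAaNn gametes: TWAN×1, TWAn×1, TWaN×1, TWan×1, TwAN×1, TwAn×1, TwaN×1, Twan×1, tWAN×1, tWAn×1, tWaN×1, tWan×1, twAN×1, twAn×1, twaN×1, twan×1
TtWwAaNn×TtWwAaNn grid (16·16=256): TTWWAANN=1 TTWWAANn=2 TTWWAAnn=1 TTWWAaNN=2 TTWWAaNn=4 TTWWAann=2 TTWWaaNN=1 TTWWaaNn=2 TTWWaann=1 TTWwAANN=2 TTWwAANn=4 TTWwAAnn=2 TTWwAaNN=4 TTWwAaNn=8 TTWwAann=4 TTWwaaNN=2 TTWwaaNn=4 TTWwaann=2 TTwwAANN=1 TTwwAANn=2 TTwwAAnn=1 TTwwAaNN=2 TTwwAaNn=4 TTwwAann=2 TTwwaaNN=1 TTwwaaNn=2 TTwwaann=1 TtWWAANN=2 TtWWAANn=4 TtWWAAnn=2 TtWWAaNN=4 TtWWAaNn=8 TtWWAann=4 TtWWaaNN=2 TtWWaaNn=4 TtWWaann=2 TtWwAANN=4 TtWwAANn=8 TtWwAAnn=4 TtWwAaNN=8 TtWwAaNn=16 TtWwAann=8 TtWwaaNN=4 TtWwaaNn=8 TtWwaann=4 TtwwAANN=2 TtwwAANn=4 TtwwAAnn=2 TtwwAaNN=4 TtwwAaNn=8 TtwwAann=4 TtwwaaNN=2 TtwwaaNn=4 Ttwwaann=2 ttWWAANN=1 ttWWAANn=2 ttWWAAnn=1 ttWWAaNN=2 ttWWAaNn=4 ttWWAann=2 ttWWaaNN=1 ttWWaaNn=2 ttWWaann=1 ttWwAANN=2 ttWwAANn=4 ttWwAAnn=2 ttWwAaNN=4 ttWwAaNn=8 ttWwAann=4 ttWwaaNN=2 ttWwaaNn=4 ttWwaann=2 ttwwAANN=1 ttwwAANn=2 ttwwAAnn=1 ttwwAaNN=2 ttwwAaNn=4 ttwwAann=2 ttwwaaNN=1 ttwwaaNn=2 ttwwaann=1
tt ww aa N_ hits 3/256; gcd=1; 3÷1/256÷1 = 3/256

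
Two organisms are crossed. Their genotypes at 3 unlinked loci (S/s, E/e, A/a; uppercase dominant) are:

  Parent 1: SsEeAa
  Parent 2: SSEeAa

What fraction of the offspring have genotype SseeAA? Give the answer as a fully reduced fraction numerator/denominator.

SsEeAa gametes: SEA×1, SEa×1, SeA×1, Sea×1, sEA×1, sEa×1, seA×1, sea×1
SSEeAa gametes: SEA×2, SEa×2, SeA×2, Sea×2
SsEeAa×SSEeAa grid (8·8=64): SSEEAA=2 SSEEAa=4 SSEEaa=2 SSEeAA=4 SSEeAa=8 SSEeaa=4 SSeeAA=2 SSeeAa=4 SSeeaa=2 SsEEAA=2 SsEEAa=4 SsEEaa=2 SsEeAA=4 SsEeAa=8 SsEeaa=4 SseeAA=2 SseeAa=4 Sseeaa=2
SseeAA hits 2/64; gcd=2; 2÷2/64÷2 = 1/32

P(SseeAA) = 1/32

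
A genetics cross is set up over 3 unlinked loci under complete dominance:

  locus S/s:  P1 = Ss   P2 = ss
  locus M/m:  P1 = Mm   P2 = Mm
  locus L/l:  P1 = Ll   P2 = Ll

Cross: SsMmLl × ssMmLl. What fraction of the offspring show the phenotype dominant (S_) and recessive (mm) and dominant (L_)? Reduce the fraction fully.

P(S_ mm L_) = 3/32

SsMmLl gametes: SML×1, SMl×1, SmL×1, Sml×1, sML×1, sMl×1, smL×1, sml×1
ssMmLl gametes: sML×2, sMl×2, smL×2, sml×2
SsMmLl×ssMmLl grid (8·8=64): SsMMLL=2 SsMMLl=4 SsMMll=2 SsMmLL=4 SsMmLl=8 SsMmll=4 SsmmLL=2 SsmmLl=4 Ssmmll=2 ssMMLL=2 ssMMLl=4 ssMMll=2 ssMmLL=4 ssMmLl=8 ssMmll=4 ssmmLL=2 ssmmLl=4 ssmmll=2
S_ mm L_ hits 6/64; gcd=2; 6÷2/64÷2 = 3/32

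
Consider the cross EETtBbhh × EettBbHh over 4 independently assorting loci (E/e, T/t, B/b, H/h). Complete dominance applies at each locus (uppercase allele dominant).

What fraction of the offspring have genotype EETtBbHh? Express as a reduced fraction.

P(EETtBbHh) = 1/16

EETtBbhh gametes: ETBh×4, ETbh×4, EtBh×4, Etbh×4
EettBbHh gametes: EtBH×2, EtBh×2, EtbH×2, Etbh×2, etBH×2, etBh×2, etbH×2, etbh×2
EETtBbhh×EettBbHh grid (16·16=256): EETtBBHh=8 EETtBBhh=8 EETtBbHh=16 EETtBbhh=16 EETtbbHh=8 EETtbbhh=8 EEttBBHh=8 EEttBBhh=8 EEttBbHh=16 EEttBbhh=16 EEttbbHh=8 EEttbbhh=8 EeTtBBHh=8 EeTtBBhh=8 EeTtBbHh=16 EeTtBbhh=16 EeTtbbHh=8 EeTtbbhh=8 EettBBHh=8 EettBBhh=8 EettBbHh=16 EettBbhh=16 EettbbHh=8 Eettbbhh=8
EETtBbHh hits 16/256; gcd=16; 16÷16/256÷16 = 1/16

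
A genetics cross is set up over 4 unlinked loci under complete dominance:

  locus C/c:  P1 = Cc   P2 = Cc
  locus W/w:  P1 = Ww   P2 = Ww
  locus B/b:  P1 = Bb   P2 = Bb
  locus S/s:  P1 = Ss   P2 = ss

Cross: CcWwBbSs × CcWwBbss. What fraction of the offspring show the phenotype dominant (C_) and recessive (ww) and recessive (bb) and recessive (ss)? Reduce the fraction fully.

P(C_ ww bb ss) = 3/128

CcWwBbSs gametes: CWBS×1, CWBs×1, CWbS×1, CWbs×1, CwBS×1, CwBs×1, CwbS×1, Cwbs×1, cWBS×1, cWBs×1, cWbS×1, cWbs×1, cwBS×1, cwBs×1, cwbS×1, cwbs×1
CcWwBbss gametes: CWBs×2, CWbs×2, CwBs×2, Cwbs×2, cWBs×2, cWbs×2, cwBs×2, cwbs×2
CcWwBbSs×CcWwBbss grid (16·16=256): CCWWBBSs=2 CCWWBBss=2 CCWWBbSs=4 CCWWBbss=4 CCWWbbSs=2 CCWWbbss=2 CCWwBBSs=4 CCWwBBss=4 CCWwBbSs=8 CCWwBbss=8 CCWwbbSs=4 CCWwbbss=4 CCwwBBSs=2 CCwwBBss=2 CCwwBbSs=4 CCwwBbss=4 CCwwbbSs=2 CCwwbbss=2 CcWWBBSs=4 CcWWBBss=4 CcWWBbSs=8 CcWWBbss=8 CcWWbbSs=4 CcWWbbss=4 CcWwBBSs=8 CcWwBBss=8 CcWwBbSs=16 CcWwBbss=16 CcWwbbSs=8 CcWwbbss=8 CcwwBBSs=4 CcwwBBss=4 CcwwBbSs=8 CcwwBbss=8 CcwwbbSs=4 Ccwwbbss=4 ccWWBBSs=2 ccWWBBss=2 ccWWBbSs=4 ccWWBbss=4 ccWWbbSs=2 ccWWbbss=2 ccWwBBSs=4 ccWwBBss=4 ccWwBbSs=8 ccWwBbss=8 ccWwbbSs=4 ccWwbbss=4 ccwwBBSs=2 ccwwBBss=2 ccwwBbSs=4 ccwwBbss=4 ccwwbbSs=2 ccwwbbss=2
C_ ww bb ss hits 6/256; gcd=2; 6÷2/256÷2 = 3/128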